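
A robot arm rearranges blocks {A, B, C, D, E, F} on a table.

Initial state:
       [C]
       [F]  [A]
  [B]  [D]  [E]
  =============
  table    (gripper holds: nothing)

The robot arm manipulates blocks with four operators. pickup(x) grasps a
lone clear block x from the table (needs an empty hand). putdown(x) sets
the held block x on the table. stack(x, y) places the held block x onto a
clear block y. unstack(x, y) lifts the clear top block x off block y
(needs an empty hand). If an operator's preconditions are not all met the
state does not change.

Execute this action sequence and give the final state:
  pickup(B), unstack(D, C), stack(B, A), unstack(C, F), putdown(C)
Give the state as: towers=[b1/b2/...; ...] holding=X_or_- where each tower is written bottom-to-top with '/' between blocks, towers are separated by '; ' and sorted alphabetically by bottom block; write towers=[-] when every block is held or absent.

towers=[C; D/F; E/A/B] holding=-

step 1 (pickup(B)): towers=[D/F/C; E/A] holding=B
step 2 (unstack(D, C)) [no-op]: towers=[D/F/C; E/A] holding=B
step 3 (stack(B, A)): towers=[D/F/C; E/A/B] holding=-
step 4 (unstack(C, F)): towers=[D/F; E/A/B] holding=C
step 5 (putdown(C)): towers=[C; D/F; E/A/B] holding=-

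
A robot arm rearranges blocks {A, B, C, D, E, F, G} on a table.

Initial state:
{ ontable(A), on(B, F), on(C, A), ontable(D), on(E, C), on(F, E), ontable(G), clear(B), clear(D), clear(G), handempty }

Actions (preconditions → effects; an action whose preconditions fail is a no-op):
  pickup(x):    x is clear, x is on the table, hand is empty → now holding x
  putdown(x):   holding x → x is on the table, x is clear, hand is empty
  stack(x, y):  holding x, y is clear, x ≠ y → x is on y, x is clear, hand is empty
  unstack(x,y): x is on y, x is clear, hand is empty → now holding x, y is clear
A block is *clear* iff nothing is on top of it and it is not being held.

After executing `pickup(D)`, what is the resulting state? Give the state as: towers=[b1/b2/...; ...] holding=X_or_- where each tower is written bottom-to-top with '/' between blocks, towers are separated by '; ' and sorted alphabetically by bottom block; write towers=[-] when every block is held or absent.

towers=[A/C/E/F/B; G] holding=D

before: towers=[A/C/E/F/B; D; G] holding=-
pre[pickup(D)]: clear(D) ok, ontable(D) ok, handempty ok
all met → apply pickup(D)
after:  towers=[A/C/E/F/B; G] holding=D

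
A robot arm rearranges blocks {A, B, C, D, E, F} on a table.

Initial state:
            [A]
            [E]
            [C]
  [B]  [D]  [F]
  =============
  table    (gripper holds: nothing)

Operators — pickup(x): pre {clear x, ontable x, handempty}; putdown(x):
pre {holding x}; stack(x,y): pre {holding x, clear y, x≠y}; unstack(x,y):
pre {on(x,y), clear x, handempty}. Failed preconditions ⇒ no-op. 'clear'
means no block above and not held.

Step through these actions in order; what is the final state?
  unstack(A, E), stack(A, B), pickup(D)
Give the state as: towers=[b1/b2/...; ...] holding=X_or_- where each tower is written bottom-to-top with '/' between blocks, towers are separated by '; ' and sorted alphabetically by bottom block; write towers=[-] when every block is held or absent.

step 1 (unstack(A, E)): towers=[B; D; F/C/E] holding=A
step 2 (stack(A, B)): towers=[B/A; D; F/C/E] holding=-
step 3 (pickup(D)): towers=[B/A; F/C/E] holding=D

towers=[B/A; F/C/E] holding=D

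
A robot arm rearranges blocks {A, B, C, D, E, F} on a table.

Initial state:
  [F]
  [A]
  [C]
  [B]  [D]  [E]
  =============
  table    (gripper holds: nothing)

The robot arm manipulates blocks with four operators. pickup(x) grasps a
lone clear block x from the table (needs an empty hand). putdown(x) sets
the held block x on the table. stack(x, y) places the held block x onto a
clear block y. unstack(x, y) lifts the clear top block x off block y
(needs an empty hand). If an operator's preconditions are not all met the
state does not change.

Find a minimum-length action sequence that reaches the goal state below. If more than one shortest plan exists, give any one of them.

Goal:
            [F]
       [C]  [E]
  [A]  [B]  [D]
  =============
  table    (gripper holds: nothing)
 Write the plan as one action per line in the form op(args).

pickup(E)
stack(E, D)
unstack(F, A)
stack(F, E)
unstack(A, C)
putdown(A)

step 1 (pickup(E)): towers=[B/C/A/F; D] holding=E
step 2 (stack(E, D)): towers=[B/C/A/F; D/E] holding=-
step 3 (unstack(F, A)): towers=[B/C/A; D/E] holding=F
step 4 (stack(F, E)): towers=[B/C/A; D/E/F] holding=-
step 5 (unstack(A, C)): towers=[B/C; D/E/F] holding=A
step 6 (putdown(A)): towers=[A; B/C; D/E/F] holding=-
goal check: towers=[A; B/C; D/E/F] holding=- — reached (length 6, optimal by BFS)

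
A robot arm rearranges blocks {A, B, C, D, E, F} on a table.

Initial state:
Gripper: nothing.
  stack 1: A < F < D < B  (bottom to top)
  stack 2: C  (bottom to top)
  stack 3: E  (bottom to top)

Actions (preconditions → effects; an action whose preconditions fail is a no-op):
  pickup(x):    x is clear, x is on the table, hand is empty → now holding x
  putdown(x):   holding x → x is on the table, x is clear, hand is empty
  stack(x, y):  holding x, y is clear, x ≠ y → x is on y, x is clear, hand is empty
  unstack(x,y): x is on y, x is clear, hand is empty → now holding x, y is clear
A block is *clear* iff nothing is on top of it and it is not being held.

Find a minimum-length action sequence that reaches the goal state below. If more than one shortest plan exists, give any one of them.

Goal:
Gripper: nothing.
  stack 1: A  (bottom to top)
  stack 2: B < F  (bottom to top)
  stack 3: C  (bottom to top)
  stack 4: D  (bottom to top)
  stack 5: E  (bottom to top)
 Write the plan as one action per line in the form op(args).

unstack(B, D)
putdown(B)
unstack(D, F)
putdown(D)
unstack(F, A)
stack(F, B)

step 1 (unstack(B, D)): towers=[A/F/D; C; E] holding=B
step 2 (putdown(B)): towers=[A/F/D; B; C; E] holding=-
step 3 (unstack(D, F)): towers=[A/F; B; C; E] holding=D
step 4 (putdown(D)): towers=[A/F; B; C; D; E] holding=-
step 5 (unstack(F, A)): towers=[A; B; C; D; E] holding=F
step 6 (stack(F, B)): towers=[A; B/F; C; D; E] holding=-
goal check: towers=[A; B/F; C; D; E] holding=- — reached (length 6, optimal by BFS)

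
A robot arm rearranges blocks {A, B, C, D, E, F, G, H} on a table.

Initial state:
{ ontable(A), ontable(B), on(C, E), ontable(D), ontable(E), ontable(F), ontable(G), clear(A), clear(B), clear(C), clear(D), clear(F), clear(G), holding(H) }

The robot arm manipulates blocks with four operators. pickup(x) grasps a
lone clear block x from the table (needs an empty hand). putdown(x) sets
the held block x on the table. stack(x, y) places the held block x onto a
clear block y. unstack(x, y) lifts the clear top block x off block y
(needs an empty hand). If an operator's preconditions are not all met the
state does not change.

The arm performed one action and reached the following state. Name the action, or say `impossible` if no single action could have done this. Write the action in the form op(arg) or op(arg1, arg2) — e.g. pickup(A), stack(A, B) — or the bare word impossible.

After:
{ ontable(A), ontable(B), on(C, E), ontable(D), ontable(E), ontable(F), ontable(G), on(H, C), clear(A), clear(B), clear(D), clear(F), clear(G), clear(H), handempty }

stack(H, C)

target: towers=[A; B; D; E/C/H; F; G] holding=-
        putdown(H) → towers=[A; B; D; E/C; F; G; H] holding=-
       stack(H, G) → towers=[A; B; D; E/C; F; G/H] holding=-
       stack(H, A) → towers=[A/H; B; D; E/C; F; G] holding=-
       stack(H, B) → towers=[A; B/H; D; E/C; F; G] holding=-
       stack(H, F) → towers=[A; B; D; E/C; F/H; G] holding=-
       stack(H, D) → towers=[A; B; D/H; E/C; F; G] holding=-
       stack(H, C) → towers=[A; B; D; E/C/H; F; G] holding=-  ← match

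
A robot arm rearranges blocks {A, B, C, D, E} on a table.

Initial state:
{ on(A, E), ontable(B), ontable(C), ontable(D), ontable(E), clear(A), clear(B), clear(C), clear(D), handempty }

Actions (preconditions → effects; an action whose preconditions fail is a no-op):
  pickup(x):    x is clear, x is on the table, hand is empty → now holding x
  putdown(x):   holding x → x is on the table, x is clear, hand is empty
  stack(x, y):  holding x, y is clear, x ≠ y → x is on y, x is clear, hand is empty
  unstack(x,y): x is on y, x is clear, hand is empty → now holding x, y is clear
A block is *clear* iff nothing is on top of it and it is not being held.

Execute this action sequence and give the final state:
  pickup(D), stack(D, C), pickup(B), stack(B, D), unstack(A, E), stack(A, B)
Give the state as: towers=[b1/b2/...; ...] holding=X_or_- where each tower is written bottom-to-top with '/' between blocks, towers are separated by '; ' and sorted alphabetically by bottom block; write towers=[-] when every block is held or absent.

towers=[C/D/B/A; E] holding=-

step 1 (pickup(D)): towers=[B; C; E/A] holding=D
step 2 (stack(D, C)): towers=[B; C/D; E/A] holding=-
step 3 (pickup(B)): towers=[C/D; E/A] holding=B
step 4 (stack(B, D)): towers=[C/D/B; E/A] holding=-
step 5 (unstack(A, E)): towers=[C/D/B; E] holding=A
step 6 (stack(A, B)): towers=[C/D/B/A; E] holding=-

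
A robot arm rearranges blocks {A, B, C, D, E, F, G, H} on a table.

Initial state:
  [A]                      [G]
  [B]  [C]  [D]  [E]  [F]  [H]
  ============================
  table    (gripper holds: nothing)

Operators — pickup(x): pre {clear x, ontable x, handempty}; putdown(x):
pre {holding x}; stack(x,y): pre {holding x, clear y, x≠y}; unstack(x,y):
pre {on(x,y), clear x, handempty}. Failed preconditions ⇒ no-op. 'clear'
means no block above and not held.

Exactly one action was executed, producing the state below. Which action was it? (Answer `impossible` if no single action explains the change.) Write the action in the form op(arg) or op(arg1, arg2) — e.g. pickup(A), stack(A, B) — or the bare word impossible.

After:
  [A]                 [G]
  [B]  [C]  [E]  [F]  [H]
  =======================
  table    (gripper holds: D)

pickup(D)

target: towers=[B/A; C; E; F; H/G] holding=D
     unstack(G, H) → towers=[B/A; C; D; E; F; H] holding=G
     unstack(A, B) → towers=[B; C; D; E; F; H/G] holding=A
         pickup(E) → towers=[B/A; C; D; F; H/G] holding=E
         pickup(F) → towers=[B/A; C; D; E; H/G] holding=F
         pickup(D) → towers=[B/A; C; E; F; H/G] holding=D  ← match
         pickup(C) → towers=[B/A; D; E; F; H/G] holding=C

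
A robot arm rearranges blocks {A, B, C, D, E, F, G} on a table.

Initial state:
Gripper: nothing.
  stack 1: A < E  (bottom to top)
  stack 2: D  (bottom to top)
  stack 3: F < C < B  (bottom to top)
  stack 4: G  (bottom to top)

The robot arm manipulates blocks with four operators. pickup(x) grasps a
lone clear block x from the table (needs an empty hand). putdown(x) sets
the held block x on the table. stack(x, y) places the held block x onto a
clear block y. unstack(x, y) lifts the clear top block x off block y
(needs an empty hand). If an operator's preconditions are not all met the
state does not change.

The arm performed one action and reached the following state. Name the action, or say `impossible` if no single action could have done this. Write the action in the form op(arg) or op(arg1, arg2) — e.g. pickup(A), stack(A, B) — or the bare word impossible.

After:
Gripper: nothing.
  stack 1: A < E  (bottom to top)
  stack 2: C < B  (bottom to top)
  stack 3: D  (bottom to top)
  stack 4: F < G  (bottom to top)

target: towers=[A/E; C/B; D; F/G] holding=-
     unstack(B, C) → towers=[A/E; D; F/C; G] holding=B
         pickup(G) → towers=[A/E; D; F/C/B] holding=G
         pickup(D) → towers=[A/E; F/C/B; G] holding=D
     unstack(E, A) → towers=[A; D; F/C/B; G] holding=E
none of the 4 applicable actions match → impossible

impossible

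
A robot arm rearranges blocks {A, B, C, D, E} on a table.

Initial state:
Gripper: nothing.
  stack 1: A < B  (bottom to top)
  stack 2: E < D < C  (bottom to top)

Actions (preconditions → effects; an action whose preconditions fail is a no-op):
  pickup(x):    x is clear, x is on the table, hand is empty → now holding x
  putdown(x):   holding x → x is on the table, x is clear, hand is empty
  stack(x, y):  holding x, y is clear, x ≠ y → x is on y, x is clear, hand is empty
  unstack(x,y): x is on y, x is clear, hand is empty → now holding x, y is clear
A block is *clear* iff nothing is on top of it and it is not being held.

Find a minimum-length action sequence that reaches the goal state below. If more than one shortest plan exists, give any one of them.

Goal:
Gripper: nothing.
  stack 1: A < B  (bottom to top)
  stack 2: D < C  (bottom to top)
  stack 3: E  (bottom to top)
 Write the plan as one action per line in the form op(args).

step 1 (unstack(C, D)): towers=[A/B; E/D] holding=C
step 2 (putdown(C)): towers=[A/B; C; E/D] holding=-
step 3 (unstack(D, E)): towers=[A/B; C; E] holding=D
step 4 (putdown(D)): towers=[A/B; C; D; E] holding=-
step 5 (pickup(C)): towers=[A/B; D; E] holding=C
step 6 (stack(C, D)): towers=[A/B; D/C; E] holding=-
goal check: towers=[A/B; D/C; E] holding=- — reached (length 6, optimal by BFS)

unstack(C, D)
putdown(C)
unstack(D, E)
putdown(D)
pickup(C)
stack(C, D)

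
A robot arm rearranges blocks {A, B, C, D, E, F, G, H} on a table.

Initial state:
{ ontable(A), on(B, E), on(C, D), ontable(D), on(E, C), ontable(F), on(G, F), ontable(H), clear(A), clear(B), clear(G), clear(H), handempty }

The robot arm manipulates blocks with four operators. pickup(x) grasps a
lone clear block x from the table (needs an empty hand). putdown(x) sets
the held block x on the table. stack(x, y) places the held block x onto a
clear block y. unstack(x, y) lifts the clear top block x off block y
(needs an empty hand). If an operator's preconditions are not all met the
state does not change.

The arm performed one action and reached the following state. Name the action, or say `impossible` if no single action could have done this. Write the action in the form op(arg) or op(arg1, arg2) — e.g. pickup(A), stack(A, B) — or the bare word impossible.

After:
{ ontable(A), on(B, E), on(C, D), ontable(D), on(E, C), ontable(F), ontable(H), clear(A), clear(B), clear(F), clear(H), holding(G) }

target: towers=[A; D/C/E/B; F; H] holding=G
     unstack(G, F) → towers=[A; D/C/E/B; F; H] holding=G  ← match
         pickup(A) → towers=[D/C/E/B; F/G; H] holding=A
         pickup(H) → towers=[A; D/C/E/B; F/G] holding=H
     unstack(B, E) → towers=[A; D/C/E; F/G; H] holding=B

unstack(G, F)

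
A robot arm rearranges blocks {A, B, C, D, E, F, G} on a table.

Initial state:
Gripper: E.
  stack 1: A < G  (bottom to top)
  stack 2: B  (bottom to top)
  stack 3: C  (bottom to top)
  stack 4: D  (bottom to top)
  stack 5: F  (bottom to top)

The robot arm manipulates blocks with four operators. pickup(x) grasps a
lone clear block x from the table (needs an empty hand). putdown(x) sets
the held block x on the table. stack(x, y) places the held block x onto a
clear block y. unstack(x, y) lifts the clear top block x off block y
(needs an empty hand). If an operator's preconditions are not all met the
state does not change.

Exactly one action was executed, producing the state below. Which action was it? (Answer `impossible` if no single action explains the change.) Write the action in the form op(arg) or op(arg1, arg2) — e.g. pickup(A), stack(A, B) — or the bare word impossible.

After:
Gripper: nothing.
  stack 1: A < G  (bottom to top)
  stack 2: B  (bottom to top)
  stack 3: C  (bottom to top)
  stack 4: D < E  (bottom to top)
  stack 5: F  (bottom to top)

target: towers=[A/G; B; C; D/E; F] holding=-
        putdown(E) → towers=[A/G; B; C; D; E; F] holding=-
       stack(E, B) → towers=[A/G; B/E; C; D; F] holding=-
       stack(E, F) → towers=[A/G; B; C; D; F/E] holding=-
       stack(E, G) → towers=[A/G/E; B; C; D; F] holding=-
       stack(E, D) → towers=[A/G; B; C; D/E; F] holding=-  ← match
       stack(E, C) → towers=[A/G; B; C/E; D; F] holding=-

stack(E, D)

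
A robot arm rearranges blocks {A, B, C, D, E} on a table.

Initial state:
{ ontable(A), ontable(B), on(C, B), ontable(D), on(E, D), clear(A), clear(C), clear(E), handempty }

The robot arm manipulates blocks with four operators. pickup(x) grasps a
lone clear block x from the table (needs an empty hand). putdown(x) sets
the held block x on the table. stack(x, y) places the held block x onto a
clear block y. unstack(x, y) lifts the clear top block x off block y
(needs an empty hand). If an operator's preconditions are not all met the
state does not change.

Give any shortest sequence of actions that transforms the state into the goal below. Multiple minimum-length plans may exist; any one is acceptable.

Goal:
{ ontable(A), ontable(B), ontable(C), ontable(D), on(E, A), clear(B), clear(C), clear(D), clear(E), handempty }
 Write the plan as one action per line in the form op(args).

unstack(E, D)
stack(E, A)
unstack(C, B)
putdown(C)

step 1 (unstack(E, D)): towers=[A; B/C; D] holding=E
step 2 (stack(E, A)): towers=[A/E; B/C; D] holding=-
step 3 (unstack(C, B)): towers=[A/E; B; D] holding=C
step 4 (putdown(C)): towers=[A/E; B; C; D] holding=-
goal check: towers=[A/E; B; C; D] holding=- — reached (length 4, optimal by BFS)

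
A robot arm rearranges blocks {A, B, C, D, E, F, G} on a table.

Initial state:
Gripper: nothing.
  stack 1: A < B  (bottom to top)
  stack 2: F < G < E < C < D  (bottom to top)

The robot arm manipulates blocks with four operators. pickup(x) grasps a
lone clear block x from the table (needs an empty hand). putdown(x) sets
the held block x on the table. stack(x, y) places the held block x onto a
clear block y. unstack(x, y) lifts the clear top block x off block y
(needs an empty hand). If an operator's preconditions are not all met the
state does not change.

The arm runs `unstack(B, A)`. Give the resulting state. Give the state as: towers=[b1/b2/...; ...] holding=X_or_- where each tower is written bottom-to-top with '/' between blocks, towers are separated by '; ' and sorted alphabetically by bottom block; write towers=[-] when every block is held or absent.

towers=[A; F/G/E/C/D] holding=B

before: towers=[A/B; F/G/E/C/D] holding=-
pre[unstack(B, A)]: on(B,A) ✓, clear(B) ✓, handempty ✓
all met → apply unstack(B, A)
after:  towers=[A; F/G/E/C/D] holding=B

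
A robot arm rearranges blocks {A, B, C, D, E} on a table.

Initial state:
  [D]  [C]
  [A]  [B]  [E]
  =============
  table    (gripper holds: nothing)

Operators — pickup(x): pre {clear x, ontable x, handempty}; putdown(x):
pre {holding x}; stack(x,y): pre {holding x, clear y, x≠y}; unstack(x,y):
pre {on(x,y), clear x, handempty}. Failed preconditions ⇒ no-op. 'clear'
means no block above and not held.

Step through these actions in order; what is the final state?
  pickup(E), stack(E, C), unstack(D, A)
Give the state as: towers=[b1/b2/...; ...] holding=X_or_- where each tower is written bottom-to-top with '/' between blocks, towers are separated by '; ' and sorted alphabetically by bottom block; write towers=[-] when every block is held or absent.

towers=[A; B/C/E] holding=D

step 1 (pickup(E)): towers=[A/D; B/C] holding=E
step 2 (stack(E, C)): towers=[A/D; B/C/E] holding=-
step 3 (unstack(D, A)): towers=[A; B/C/E] holding=D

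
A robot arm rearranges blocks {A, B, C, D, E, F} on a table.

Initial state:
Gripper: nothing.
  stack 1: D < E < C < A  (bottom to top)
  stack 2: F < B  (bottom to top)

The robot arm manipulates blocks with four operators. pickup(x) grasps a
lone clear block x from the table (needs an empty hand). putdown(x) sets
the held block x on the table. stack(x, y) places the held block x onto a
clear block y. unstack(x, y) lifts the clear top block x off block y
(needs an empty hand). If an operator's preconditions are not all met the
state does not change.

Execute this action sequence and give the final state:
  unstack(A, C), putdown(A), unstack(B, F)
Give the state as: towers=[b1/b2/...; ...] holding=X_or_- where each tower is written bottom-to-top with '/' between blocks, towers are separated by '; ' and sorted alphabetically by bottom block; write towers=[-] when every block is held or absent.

step 1 (unstack(A, C)): towers=[D/E/C; F/B] holding=A
step 2 (putdown(A)): towers=[A; D/E/C; F/B] holding=-
step 3 (unstack(B, F)): towers=[A; D/E/C; F] holding=B

towers=[A; D/E/C; F] holding=B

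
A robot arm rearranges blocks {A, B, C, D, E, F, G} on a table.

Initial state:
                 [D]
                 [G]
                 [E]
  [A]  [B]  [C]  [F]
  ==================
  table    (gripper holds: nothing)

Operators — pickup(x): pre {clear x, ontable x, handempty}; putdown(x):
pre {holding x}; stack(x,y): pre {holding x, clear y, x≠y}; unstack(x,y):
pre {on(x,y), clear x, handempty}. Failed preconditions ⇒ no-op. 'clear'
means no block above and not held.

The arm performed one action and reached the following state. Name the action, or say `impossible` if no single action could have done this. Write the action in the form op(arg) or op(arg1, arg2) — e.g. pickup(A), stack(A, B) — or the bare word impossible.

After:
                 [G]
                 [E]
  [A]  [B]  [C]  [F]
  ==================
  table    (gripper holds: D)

target: towers=[A; B; C; F/E/G] holding=D
         pickup(B) → towers=[A; C; F/E/G/D] holding=B
     unstack(D, G) → towers=[A; B; C; F/E/G] holding=D  ← match
         pickup(A) → towers=[B; C; F/E/G/D] holding=A
         pickup(C) → towers=[A; B; F/E/G/D] holding=C

unstack(D, G)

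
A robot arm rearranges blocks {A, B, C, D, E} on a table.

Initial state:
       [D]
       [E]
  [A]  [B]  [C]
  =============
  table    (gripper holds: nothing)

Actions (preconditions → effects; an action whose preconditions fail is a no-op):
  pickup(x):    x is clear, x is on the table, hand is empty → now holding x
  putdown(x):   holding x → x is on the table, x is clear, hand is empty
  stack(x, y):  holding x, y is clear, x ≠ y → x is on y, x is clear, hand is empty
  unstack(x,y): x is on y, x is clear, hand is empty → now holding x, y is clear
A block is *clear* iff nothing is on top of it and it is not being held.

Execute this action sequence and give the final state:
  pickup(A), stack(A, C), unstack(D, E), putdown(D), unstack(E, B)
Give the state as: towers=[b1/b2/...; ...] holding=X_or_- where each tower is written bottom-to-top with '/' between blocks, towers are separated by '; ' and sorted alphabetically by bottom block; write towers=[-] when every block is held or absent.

towers=[B; C/A; D] holding=E

step 1 (pickup(A)): towers=[B/E/D; C] holding=A
step 2 (stack(A, C)): towers=[B/E/D; C/A] holding=-
step 3 (unstack(D, E)): towers=[B/E; C/A] holding=D
step 4 (putdown(D)): towers=[B/E; C/A; D] holding=-
step 5 (unstack(E, B)): towers=[B; C/A; D] holding=E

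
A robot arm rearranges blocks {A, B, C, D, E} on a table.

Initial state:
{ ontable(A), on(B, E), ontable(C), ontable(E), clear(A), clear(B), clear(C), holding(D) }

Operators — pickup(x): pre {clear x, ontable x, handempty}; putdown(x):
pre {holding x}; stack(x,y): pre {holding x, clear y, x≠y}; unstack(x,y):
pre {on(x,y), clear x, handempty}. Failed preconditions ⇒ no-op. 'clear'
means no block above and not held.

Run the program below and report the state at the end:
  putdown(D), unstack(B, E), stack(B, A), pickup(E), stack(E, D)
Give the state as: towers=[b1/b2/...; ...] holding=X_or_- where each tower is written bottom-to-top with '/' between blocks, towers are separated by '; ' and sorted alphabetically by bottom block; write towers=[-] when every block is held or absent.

towers=[A/B; C; D/E] holding=-

step 1 (putdown(D)): towers=[A; C; D; E/B] holding=-
step 2 (unstack(B, E)): towers=[A; C; D; E] holding=B
step 3 (stack(B, A)): towers=[A/B; C; D; E] holding=-
step 4 (pickup(E)): towers=[A/B; C; D] holding=E
step 5 (stack(E, D)): towers=[A/B; C; D/E] holding=-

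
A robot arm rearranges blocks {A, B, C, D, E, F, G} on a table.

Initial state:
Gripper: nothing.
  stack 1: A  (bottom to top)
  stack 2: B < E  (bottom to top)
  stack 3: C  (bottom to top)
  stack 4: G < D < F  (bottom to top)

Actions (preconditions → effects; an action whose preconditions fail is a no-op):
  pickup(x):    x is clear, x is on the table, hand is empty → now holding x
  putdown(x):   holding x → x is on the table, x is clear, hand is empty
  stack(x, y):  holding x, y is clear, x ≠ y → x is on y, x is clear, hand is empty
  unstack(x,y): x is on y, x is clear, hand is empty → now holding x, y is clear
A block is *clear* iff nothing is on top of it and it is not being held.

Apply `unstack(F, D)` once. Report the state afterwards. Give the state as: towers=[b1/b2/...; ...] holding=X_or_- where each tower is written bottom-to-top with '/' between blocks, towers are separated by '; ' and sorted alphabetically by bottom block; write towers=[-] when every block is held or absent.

towers=[A; B/E; C; G/D] holding=F

before: towers=[A; B/E; C; G/D/F] holding=-
pre[unstack(F, D)]: on(F,D) yes, clear(F) yes, handempty yes
all met → apply unstack(F, D)
after:  towers=[A; B/E; C; G/D] holding=F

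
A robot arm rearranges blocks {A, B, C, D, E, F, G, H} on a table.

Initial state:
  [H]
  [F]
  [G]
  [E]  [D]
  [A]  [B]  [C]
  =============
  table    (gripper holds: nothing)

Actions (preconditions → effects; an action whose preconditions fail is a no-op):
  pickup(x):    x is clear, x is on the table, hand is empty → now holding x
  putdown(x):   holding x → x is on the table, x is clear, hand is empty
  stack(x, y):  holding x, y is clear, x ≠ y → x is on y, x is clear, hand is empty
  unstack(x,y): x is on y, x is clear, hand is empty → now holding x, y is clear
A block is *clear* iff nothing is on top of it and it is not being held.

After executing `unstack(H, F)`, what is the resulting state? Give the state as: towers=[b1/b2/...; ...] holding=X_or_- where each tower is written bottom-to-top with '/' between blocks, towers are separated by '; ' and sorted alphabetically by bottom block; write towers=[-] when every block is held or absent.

before: towers=[A/E/G/F/H; B/D; C] holding=-
pre[unstack(H, F)]: on(H,F) ✓, clear(H) ✓, handempty ✓
all met → apply unstack(H, F)
after:  towers=[A/E/G/F; B/D; C] holding=H

towers=[A/E/G/F; B/D; C] holding=H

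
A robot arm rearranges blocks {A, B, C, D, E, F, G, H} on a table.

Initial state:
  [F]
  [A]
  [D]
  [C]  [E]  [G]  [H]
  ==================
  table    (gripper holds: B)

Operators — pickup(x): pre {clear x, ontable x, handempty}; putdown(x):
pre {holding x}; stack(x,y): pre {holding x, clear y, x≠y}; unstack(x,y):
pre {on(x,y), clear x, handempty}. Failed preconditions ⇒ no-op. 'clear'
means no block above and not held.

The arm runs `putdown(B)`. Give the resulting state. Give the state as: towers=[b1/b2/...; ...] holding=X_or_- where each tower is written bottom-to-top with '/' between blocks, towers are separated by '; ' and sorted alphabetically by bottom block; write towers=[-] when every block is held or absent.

before: towers=[C/D/A/F; E; G; H] holding=B
pre[putdown(B)]: holding(B) ✓
all met → apply putdown(B)
after:  towers=[B; C/D/A/F; E; G; H] holding=-

towers=[B; C/D/A/F; E; G; H] holding=-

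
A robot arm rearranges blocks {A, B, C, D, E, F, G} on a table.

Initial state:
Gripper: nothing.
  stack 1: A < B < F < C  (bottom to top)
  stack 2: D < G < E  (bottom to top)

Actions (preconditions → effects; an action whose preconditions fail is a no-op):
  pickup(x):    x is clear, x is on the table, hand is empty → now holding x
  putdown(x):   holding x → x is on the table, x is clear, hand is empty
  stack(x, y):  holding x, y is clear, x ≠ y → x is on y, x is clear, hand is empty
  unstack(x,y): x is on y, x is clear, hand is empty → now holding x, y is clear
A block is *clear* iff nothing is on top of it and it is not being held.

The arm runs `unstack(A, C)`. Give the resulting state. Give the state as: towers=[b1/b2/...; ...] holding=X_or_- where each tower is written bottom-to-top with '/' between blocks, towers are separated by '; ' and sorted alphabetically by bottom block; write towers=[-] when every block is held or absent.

towers=[A/B/F/C; D/G/E] holding=-

before: towers=[A/B/F/C; D/G/E] holding=-
pre[unstack(A, C)]: on(A,C) fail, clear(A) fail, handempty ok
on(A,C), clear(A) unmet → unstack(A, C) is a no-op
after:  towers=[A/B/F/C; D/G/E] holding=-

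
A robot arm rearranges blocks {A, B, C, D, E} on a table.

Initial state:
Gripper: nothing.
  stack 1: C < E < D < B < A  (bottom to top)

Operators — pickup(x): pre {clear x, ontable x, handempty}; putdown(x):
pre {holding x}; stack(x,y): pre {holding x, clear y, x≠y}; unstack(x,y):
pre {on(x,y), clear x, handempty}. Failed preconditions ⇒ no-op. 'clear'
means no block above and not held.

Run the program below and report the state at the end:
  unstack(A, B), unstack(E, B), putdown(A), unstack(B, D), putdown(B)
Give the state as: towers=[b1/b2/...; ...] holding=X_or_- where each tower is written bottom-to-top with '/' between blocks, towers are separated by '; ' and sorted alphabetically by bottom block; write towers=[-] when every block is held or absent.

towers=[A; B; C/E/D] holding=-

step 1 (unstack(A, B)): towers=[C/E/D/B] holding=A
step 2 (unstack(E, B)) [no-op]: towers=[C/E/D/B] holding=A
step 3 (putdown(A)): towers=[A; C/E/D/B] holding=-
step 4 (unstack(B, D)): towers=[A; C/E/D] holding=B
step 5 (putdown(B)): towers=[A; B; C/E/D] holding=-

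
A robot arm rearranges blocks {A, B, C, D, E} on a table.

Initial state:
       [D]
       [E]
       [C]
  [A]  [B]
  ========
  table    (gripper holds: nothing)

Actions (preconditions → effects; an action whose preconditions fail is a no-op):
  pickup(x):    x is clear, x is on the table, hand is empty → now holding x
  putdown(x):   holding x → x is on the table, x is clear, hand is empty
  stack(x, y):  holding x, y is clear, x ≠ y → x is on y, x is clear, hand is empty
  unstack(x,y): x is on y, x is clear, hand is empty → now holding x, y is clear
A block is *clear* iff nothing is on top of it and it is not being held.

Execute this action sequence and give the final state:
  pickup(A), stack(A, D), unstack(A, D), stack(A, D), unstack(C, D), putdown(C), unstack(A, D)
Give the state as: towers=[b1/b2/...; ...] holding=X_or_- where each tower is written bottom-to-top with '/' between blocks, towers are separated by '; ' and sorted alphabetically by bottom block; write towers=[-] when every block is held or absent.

towers=[B/C/E/D] holding=A

step 1 (pickup(A)): towers=[B/C/E/D] holding=A
step 2 (stack(A, D)): towers=[B/C/E/D/A] holding=-
step 3 (unstack(A, D)): towers=[B/C/E/D] holding=A
step 4 (stack(A, D)): towers=[B/C/E/D/A] holding=-
step 5 (unstack(C, D)) [no-op]: towers=[B/C/E/D/A] holding=-
step 6 (putdown(C)) [no-op]: towers=[B/C/E/D/A] holding=-
step 7 (unstack(A, D)): towers=[B/C/E/D] holding=A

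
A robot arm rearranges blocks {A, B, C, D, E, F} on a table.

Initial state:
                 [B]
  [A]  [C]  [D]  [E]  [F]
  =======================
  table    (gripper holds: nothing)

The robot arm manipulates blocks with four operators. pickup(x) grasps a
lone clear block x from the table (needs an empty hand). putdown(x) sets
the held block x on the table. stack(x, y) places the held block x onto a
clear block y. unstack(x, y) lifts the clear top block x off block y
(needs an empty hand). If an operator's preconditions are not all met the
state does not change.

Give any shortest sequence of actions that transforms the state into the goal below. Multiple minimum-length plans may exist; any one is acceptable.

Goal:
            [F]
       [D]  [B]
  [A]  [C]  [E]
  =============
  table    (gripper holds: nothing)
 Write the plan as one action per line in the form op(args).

pickup(F)
stack(F, B)
pickup(D)
stack(D, C)

step 1 (pickup(F)): towers=[A; C; D; E/B] holding=F
step 2 (stack(F, B)): towers=[A; C; D; E/B/F] holding=-
step 3 (pickup(D)): towers=[A; C; E/B/F] holding=D
step 4 (stack(D, C)): towers=[A; C/D; E/B/F] holding=-
goal check: towers=[A; C/D; E/B/F] holding=- — reached (length 4, optimal by BFS)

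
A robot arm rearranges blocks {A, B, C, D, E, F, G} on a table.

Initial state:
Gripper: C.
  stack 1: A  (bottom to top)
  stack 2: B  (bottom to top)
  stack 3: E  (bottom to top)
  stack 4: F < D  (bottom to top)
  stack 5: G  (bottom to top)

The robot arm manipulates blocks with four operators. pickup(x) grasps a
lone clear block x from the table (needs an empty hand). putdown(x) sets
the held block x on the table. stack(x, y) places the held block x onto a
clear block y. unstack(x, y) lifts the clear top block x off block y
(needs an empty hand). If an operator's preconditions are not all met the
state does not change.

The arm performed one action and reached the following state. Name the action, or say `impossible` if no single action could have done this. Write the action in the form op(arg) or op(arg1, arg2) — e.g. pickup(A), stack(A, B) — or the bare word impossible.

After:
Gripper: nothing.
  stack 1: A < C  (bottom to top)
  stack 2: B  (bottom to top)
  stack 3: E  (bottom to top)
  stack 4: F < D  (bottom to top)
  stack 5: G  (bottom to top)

target: towers=[A/C; B; E; F/D; G] holding=-
        putdown(C) → towers=[A; B; C; E; F/D; G] holding=-
       stack(C, B) → towers=[A; B/C; E; F/D; G] holding=-
       stack(C, G) → towers=[A; B; E; F/D; G/C] holding=-
       stack(C, D) → towers=[A; B; E; F/D/C; G] holding=-
       stack(C, A) → towers=[A/C; B; E; F/D; G] holding=-  ← match
       stack(C, E) → towers=[A; B; E/C; F/D; G] holding=-

stack(C, A)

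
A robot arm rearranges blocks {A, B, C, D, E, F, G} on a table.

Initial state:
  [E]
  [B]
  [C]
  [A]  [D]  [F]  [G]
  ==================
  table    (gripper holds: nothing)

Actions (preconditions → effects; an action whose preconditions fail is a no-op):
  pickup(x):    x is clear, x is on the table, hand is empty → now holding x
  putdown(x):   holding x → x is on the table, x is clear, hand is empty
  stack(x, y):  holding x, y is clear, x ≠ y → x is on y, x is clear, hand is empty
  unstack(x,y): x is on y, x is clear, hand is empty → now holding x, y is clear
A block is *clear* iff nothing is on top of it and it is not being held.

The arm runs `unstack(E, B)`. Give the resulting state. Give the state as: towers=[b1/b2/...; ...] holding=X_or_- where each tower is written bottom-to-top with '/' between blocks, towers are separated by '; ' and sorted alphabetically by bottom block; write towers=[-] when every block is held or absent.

towers=[A/C/B; D; F; G] holding=E

before: towers=[A/C/B/E; D; F; G] holding=-
pre[unstack(E, B)]: on(E,B) ok, clear(E) ok, handempty ok
all met → apply unstack(E, B)
after:  towers=[A/C/B; D; F; G] holding=E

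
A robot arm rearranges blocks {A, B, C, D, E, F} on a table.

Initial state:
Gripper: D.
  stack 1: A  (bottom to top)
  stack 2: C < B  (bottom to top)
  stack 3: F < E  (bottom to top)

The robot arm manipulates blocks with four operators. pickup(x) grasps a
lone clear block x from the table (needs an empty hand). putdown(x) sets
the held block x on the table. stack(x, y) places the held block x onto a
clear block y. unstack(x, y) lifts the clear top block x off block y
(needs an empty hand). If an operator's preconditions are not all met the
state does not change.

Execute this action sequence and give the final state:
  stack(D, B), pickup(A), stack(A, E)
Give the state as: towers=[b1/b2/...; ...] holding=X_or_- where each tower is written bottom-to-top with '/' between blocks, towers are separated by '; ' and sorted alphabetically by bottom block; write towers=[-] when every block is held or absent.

towers=[C/B/D; F/E/A] holding=-

step 1 (stack(D, B)): towers=[A; C/B/D; F/E] holding=-
step 2 (pickup(A)): towers=[C/B/D; F/E] holding=A
step 3 (stack(A, E)): towers=[C/B/D; F/E/A] holding=-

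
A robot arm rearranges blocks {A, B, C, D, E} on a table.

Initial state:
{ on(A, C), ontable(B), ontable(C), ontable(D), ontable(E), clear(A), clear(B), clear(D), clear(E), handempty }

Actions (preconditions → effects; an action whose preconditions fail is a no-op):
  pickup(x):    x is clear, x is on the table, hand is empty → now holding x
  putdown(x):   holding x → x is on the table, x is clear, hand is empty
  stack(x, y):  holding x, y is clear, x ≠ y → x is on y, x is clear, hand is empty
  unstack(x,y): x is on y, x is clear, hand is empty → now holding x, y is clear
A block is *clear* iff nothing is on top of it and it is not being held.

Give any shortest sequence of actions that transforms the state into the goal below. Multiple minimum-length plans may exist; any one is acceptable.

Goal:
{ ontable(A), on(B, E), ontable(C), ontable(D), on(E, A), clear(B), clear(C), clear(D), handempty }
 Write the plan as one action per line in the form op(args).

unstack(A, C)
putdown(A)
pickup(E)
stack(E, A)
pickup(B)
stack(B, E)

step 1 (unstack(A, C)): towers=[B; C; D; E] holding=A
step 2 (putdown(A)): towers=[A; B; C; D; E] holding=-
step 3 (pickup(E)): towers=[A; B; C; D] holding=E
step 4 (stack(E, A)): towers=[A/E; B; C; D] holding=-
step 5 (pickup(B)): towers=[A/E; C; D] holding=B
step 6 (stack(B, E)): towers=[A/E/B; C; D] holding=-
goal check: towers=[A/E/B; C; D] holding=- — reached (length 6, optimal by BFS)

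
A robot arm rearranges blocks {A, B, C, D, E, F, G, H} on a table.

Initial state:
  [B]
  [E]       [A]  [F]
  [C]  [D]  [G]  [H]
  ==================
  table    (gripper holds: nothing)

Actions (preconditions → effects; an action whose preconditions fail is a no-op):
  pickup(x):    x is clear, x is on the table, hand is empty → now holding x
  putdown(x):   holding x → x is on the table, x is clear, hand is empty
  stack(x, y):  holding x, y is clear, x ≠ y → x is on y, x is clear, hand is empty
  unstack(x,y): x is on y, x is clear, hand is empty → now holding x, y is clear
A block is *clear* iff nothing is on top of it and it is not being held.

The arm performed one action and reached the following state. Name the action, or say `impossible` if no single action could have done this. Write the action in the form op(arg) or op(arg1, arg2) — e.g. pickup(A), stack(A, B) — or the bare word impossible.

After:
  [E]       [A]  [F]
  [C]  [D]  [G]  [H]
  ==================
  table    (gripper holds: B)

target: towers=[C/E; D; G/A; H/F] holding=B
     unstack(A, G) → towers=[C/E/B; D; G; H/F] holding=A
     unstack(B, E) → towers=[C/E; D; G/A; H/F] holding=B  ← match
     unstack(F, H) → towers=[C/E/B; D; G/A; H] holding=F
         pickup(D) → towers=[C/E/B; G/A; H/F] holding=D

unstack(B, E)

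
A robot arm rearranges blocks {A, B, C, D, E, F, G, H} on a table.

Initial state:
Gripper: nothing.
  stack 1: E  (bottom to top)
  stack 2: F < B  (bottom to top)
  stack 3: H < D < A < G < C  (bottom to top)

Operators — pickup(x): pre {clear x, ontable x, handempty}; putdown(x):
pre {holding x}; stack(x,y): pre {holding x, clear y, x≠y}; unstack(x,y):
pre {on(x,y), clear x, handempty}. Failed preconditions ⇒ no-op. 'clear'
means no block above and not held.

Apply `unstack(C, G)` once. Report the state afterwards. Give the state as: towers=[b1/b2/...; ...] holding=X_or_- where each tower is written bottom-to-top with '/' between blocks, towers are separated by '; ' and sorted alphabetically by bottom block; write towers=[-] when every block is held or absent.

before: towers=[E; F/B; H/D/A/G/C] holding=-
pre[unstack(C, G)]: on(C,G) ok, clear(C) ok, handempty ok
all met → apply unstack(C, G)
after:  towers=[E; F/B; H/D/A/G] holding=C

towers=[E; F/B; H/D/A/G] holding=C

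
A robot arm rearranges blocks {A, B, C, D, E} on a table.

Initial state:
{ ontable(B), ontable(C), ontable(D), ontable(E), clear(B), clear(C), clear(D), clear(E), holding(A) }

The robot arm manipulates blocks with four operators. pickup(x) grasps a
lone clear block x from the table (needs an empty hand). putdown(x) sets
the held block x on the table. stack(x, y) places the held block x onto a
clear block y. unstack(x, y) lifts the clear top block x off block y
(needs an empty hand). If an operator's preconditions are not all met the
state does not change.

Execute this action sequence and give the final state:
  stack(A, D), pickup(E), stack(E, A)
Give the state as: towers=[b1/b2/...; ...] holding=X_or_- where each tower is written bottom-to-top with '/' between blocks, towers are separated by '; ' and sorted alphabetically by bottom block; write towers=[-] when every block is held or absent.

step 1 (stack(A, D)): towers=[B; C; D/A; E] holding=-
step 2 (pickup(E)): towers=[B; C; D/A] holding=E
step 3 (stack(E, A)): towers=[B; C; D/A/E] holding=-

towers=[B; C; D/A/E] holding=-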